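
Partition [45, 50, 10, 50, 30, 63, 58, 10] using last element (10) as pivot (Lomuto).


Pivot: 10
  10 <= 10: swap -> [10, 50, 45, 50, 30, 63, 58, 10]
Place pivot at 1: [10, 10, 45, 50, 30, 63, 58, 50]

Partitioned: [10, 10, 45, 50, 30, 63, 58, 50]


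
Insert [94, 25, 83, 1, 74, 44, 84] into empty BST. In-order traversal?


Insert 94: root
Insert 25: L from 94
Insert 83: L from 94 -> R from 25
Insert 1: L from 94 -> L from 25
Insert 74: L from 94 -> R from 25 -> L from 83
Insert 44: L from 94 -> R from 25 -> L from 83 -> L from 74
Insert 84: L from 94 -> R from 25 -> R from 83

In-order: [1, 25, 44, 74, 83, 84, 94]


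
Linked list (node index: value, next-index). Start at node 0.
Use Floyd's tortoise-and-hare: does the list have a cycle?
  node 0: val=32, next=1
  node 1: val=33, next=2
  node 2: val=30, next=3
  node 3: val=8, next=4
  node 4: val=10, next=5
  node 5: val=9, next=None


Floyd's tortoise (slow, +1) and hare (fast, +2):
  init: slow=0, fast=0
  step 1: slow=1, fast=2
  step 2: slow=2, fast=4
  step 3: fast 4->5->None, no cycle

Cycle: no


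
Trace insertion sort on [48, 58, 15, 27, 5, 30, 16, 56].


Initial: [48, 58, 15, 27, 5, 30, 16, 56]
Insert 58: [48, 58, 15, 27, 5, 30, 16, 56]
Insert 15: [15, 48, 58, 27, 5, 30, 16, 56]
Insert 27: [15, 27, 48, 58, 5, 30, 16, 56]
Insert 5: [5, 15, 27, 48, 58, 30, 16, 56]
Insert 30: [5, 15, 27, 30, 48, 58, 16, 56]
Insert 16: [5, 15, 16, 27, 30, 48, 58, 56]
Insert 56: [5, 15, 16, 27, 30, 48, 56, 58]

Sorted: [5, 15, 16, 27, 30, 48, 56, 58]


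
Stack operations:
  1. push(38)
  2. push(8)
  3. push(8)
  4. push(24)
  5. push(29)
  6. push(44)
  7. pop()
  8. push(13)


push(38) -> [38]
push(8) -> [38, 8]
push(8) -> [38, 8, 8]
push(24) -> [38, 8, 8, 24]
push(29) -> [38, 8, 8, 24, 29]
push(44) -> [38, 8, 8, 24, 29, 44]
pop()->44, [38, 8, 8, 24, 29]
push(13) -> [38, 8, 8, 24, 29, 13]

Final stack: [38, 8, 8, 24, 29, 13]


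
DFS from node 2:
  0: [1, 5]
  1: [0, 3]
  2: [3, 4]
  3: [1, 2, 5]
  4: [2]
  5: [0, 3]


Visit 2, push [4, 3]
Visit 3, push [5, 1]
Visit 1, push [0]
Visit 0, push [5]
Visit 5, push []
Visit 4, push []

DFS order: [2, 3, 1, 0, 5, 4]


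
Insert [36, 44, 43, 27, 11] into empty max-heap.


Insert 36: [36]
Insert 44: [44, 36]
Insert 43: [44, 36, 43]
Insert 27: [44, 36, 43, 27]
Insert 11: [44, 36, 43, 27, 11]

Final heap: [44, 36, 43, 27, 11]


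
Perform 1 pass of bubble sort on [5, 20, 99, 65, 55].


Initial: [5, 20, 99, 65, 55]
Pass 1: [5, 20, 65, 55, 99] (2 swaps)

After 1 pass: [5, 20, 65, 55, 99]


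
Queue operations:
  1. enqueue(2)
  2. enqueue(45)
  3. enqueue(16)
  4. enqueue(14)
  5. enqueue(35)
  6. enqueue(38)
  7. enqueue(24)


enqueue(2) -> [2]
enqueue(45) -> [2, 45]
enqueue(16) -> [2, 45, 16]
enqueue(14) -> [2, 45, 16, 14]
enqueue(35) -> [2, 45, 16, 14, 35]
enqueue(38) -> [2, 45, 16, 14, 35, 38]
enqueue(24) -> [2, 45, 16, 14, 35, 38, 24]

Final queue: [2, 45, 16, 14, 35, 38, 24]


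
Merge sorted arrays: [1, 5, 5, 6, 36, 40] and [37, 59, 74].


Take 1 from A
Take 5 from A
Take 5 from A
Take 6 from A
Take 36 from A
Take 37 from B
Take 40 from A

Merged: [1, 5, 5, 6, 36, 37, 40, 59, 74]


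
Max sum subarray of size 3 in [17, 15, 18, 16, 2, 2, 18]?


[0:3]: 50
[1:4]: 49
[2:5]: 36
[3:6]: 20
[4:7]: 22

Max: 50 at [0:3]


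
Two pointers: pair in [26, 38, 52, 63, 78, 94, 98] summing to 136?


lo=0(26)+hi=6(98)=124
lo=1(38)+hi=6(98)=136

Yes: 38+98=136


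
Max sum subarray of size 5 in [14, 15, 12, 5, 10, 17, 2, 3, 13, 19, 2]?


[0:5]: 56
[1:6]: 59
[2:7]: 46
[3:8]: 37
[4:9]: 45
[5:10]: 54
[6:11]: 39

Max: 59 at [1:6]


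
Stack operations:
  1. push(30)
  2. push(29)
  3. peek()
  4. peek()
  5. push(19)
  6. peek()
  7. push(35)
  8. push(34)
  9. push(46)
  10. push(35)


push(30) -> [30]
push(29) -> [30, 29]
peek()->29
peek()->29
push(19) -> [30, 29, 19]
peek()->19
push(35) -> [30, 29, 19, 35]
push(34) -> [30, 29, 19, 35, 34]
push(46) -> [30, 29, 19, 35, 34, 46]
push(35) -> [30, 29, 19, 35, 34, 46, 35]

Final stack: [30, 29, 19, 35, 34, 46, 35]


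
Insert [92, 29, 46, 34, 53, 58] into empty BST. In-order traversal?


Insert 92: root
Insert 29: L from 92
Insert 46: L from 92 -> R from 29
Insert 34: L from 92 -> R from 29 -> L from 46
Insert 53: L from 92 -> R from 29 -> R from 46
Insert 58: L from 92 -> R from 29 -> R from 46 -> R from 53

In-order: [29, 34, 46, 53, 58, 92]


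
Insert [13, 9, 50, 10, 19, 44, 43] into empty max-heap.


Insert 13: [13]
Insert 9: [13, 9]
Insert 50: [50, 9, 13]
Insert 10: [50, 10, 13, 9]
Insert 19: [50, 19, 13, 9, 10]
Insert 44: [50, 19, 44, 9, 10, 13]
Insert 43: [50, 19, 44, 9, 10, 13, 43]

Final heap: [50, 19, 44, 9, 10, 13, 43]


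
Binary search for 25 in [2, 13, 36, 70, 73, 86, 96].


Step 1: lo=0, hi=6, mid=3, val=70
Step 2: lo=0, hi=2, mid=1, val=13
Step 3: lo=2, hi=2, mid=2, val=36

Not found


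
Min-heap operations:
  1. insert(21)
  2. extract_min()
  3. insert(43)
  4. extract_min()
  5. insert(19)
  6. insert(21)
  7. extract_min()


insert(21) -> [21]
extract_min()->21, []
insert(43) -> [43]
extract_min()->43, []
insert(19) -> [19]
insert(21) -> [19, 21]
extract_min()->19, [21]

Final heap: [21]


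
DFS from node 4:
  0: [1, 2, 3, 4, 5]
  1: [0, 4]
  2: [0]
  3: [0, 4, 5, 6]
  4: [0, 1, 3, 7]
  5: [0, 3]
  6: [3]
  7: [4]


Visit 4, push [7, 3, 1, 0]
Visit 0, push [5, 3, 2, 1]
Visit 1, push []
Visit 2, push []
Visit 3, push [6, 5]
Visit 5, push []
Visit 6, push []
Visit 7, push []

DFS order: [4, 0, 1, 2, 3, 5, 6, 7]


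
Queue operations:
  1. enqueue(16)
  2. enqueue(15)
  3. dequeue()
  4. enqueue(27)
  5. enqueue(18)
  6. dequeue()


enqueue(16) -> [16]
enqueue(15) -> [16, 15]
dequeue()->16, [15]
enqueue(27) -> [15, 27]
enqueue(18) -> [15, 27, 18]
dequeue()->15, [27, 18]

Final queue: [27, 18]


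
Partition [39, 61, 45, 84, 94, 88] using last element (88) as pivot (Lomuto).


Pivot: 88
  39 <= 88: advance i (no swap)
  61 <= 88: advance i (no swap)
  45 <= 88: advance i (no swap)
  84 <= 88: advance i (no swap)
Place pivot at 4: [39, 61, 45, 84, 88, 94]

Partitioned: [39, 61, 45, 84, 88, 94]


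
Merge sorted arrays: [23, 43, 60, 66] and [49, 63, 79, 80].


Take 23 from A
Take 43 from A
Take 49 from B
Take 60 from A
Take 63 from B
Take 66 from A

Merged: [23, 43, 49, 60, 63, 66, 79, 80]


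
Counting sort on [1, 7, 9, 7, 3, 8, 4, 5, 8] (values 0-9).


Input: [1, 7, 9, 7, 3, 8, 4, 5, 8]
Counts: [0, 1, 0, 1, 1, 1, 0, 2, 2, 1]

Sorted: [1, 3, 4, 5, 7, 7, 8, 8, 9]


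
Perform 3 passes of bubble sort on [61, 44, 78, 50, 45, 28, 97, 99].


Initial: [61, 44, 78, 50, 45, 28, 97, 99]
Pass 1: [44, 61, 50, 45, 28, 78, 97, 99] (4 swaps)
Pass 2: [44, 50, 45, 28, 61, 78, 97, 99] (3 swaps)
Pass 3: [44, 45, 28, 50, 61, 78, 97, 99] (2 swaps)

After 3 passes: [44, 45, 28, 50, 61, 78, 97, 99]


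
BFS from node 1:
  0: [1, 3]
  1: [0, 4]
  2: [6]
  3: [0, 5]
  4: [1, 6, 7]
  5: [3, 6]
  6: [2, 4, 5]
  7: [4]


Visit 1, enqueue [0, 4]
Visit 0, enqueue [3]
Visit 4, enqueue [6, 7]
Visit 3, enqueue [5]
Visit 6, enqueue [2]
Visit 7, enqueue []
Visit 5, enqueue []
Visit 2, enqueue []

BFS order: [1, 0, 4, 3, 6, 7, 5, 2]


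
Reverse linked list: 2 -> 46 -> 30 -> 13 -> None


Step 1: curr=2, set curr.next=prev(None) | reversed so far: 2
Step 2: curr=46, set curr.next=prev(2) | reversed so far: 46 -> 2
Step 3: curr=30, set curr.next=prev(46) | reversed so far: 30 -> 46 -> 2
Step 4: curr=13, set curr.next=prev(30) | reversed so far: 13 -> 30 -> 46 -> 2

13 -> 30 -> 46 -> 2 -> None


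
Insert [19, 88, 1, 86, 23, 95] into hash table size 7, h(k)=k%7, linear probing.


Insert 19: h=5 -> slot 5
Insert 88: h=4 -> slot 4
Insert 1: h=1 -> slot 1
Insert 86: h=2 -> slot 2
Insert 23: h=2, 1 probes -> slot 3
Insert 95: h=4, 2 probes -> slot 6

Table: [None, 1, 86, 23, 88, 19, 95]


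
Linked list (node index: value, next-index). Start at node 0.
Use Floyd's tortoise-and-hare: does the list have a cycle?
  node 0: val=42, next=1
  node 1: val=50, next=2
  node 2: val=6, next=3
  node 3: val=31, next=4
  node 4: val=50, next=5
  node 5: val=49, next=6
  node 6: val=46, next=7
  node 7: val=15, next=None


Floyd's tortoise (slow, +1) and hare (fast, +2):
  init: slow=0, fast=0
  step 1: slow=1, fast=2
  step 2: slow=2, fast=4
  step 3: slow=3, fast=6
  step 4: fast 6->7->None, no cycle

Cycle: no


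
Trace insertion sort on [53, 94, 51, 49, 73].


Initial: [53, 94, 51, 49, 73]
Insert 94: [53, 94, 51, 49, 73]
Insert 51: [51, 53, 94, 49, 73]
Insert 49: [49, 51, 53, 94, 73]
Insert 73: [49, 51, 53, 73, 94]

Sorted: [49, 51, 53, 73, 94]


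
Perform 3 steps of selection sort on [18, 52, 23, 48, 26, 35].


Initial: [18, 52, 23, 48, 26, 35]
Step 1: min=18 at 0
  Swap: [18, 52, 23, 48, 26, 35]
Step 2: min=23 at 2
  Swap: [18, 23, 52, 48, 26, 35]
Step 3: min=26 at 4
  Swap: [18, 23, 26, 48, 52, 35]

After 3 steps: [18, 23, 26, 48, 52, 35]


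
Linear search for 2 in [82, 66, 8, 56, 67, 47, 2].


i=0: 82!=2
i=1: 66!=2
i=2: 8!=2
i=3: 56!=2
i=4: 67!=2
i=5: 47!=2
i=6: 2==2 found!

Found at 6, 7 comps


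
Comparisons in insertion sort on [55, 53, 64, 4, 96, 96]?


Algorithm: insertion sort
Input: [55, 53, 64, 4, 96, 96]
Sorted: [4, 53, 55, 64, 96, 96]

7


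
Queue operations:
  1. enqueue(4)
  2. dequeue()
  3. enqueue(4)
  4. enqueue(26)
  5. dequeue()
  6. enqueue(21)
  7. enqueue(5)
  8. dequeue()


enqueue(4) -> [4]
dequeue()->4, []
enqueue(4) -> [4]
enqueue(26) -> [4, 26]
dequeue()->4, [26]
enqueue(21) -> [26, 21]
enqueue(5) -> [26, 21, 5]
dequeue()->26, [21, 5]

Final queue: [21, 5]


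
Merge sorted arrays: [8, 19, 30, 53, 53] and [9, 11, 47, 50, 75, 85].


Take 8 from A
Take 9 from B
Take 11 from B
Take 19 from A
Take 30 from A
Take 47 from B
Take 50 from B
Take 53 from A
Take 53 from A

Merged: [8, 9, 11, 19, 30, 47, 50, 53, 53, 75, 85]


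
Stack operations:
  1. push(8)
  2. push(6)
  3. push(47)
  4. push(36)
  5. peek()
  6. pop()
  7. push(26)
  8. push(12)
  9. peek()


push(8) -> [8]
push(6) -> [8, 6]
push(47) -> [8, 6, 47]
push(36) -> [8, 6, 47, 36]
peek()->36
pop()->36, [8, 6, 47]
push(26) -> [8, 6, 47, 26]
push(12) -> [8, 6, 47, 26, 12]
peek()->12

Final stack: [8, 6, 47, 26, 12]


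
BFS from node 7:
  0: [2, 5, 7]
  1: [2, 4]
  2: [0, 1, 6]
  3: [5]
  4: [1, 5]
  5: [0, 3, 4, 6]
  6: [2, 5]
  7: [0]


Visit 7, enqueue [0]
Visit 0, enqueue [2, 5]
Visit 2, enqueue [1, 6]
Visit 5, enqueue [3, 4]
Visit 1, enqueue []
Visit 6, enqueue []
Visit 3, enqueue []
Visit 4, enqueue []

BFS order: [7, 0, 2, 5, 1, 6, 3, 4]


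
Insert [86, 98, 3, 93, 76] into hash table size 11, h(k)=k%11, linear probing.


Insert 86: h=9 -> slot 9
Insert 98: h=10 -> slot 10
Insert 3: h=3 -> slot 3
Insert 93: h=5 -> slot 5
Insert 76: h=10, 1 probes -> slot 0

Table: [76, None, None, 3, None, 93, None, None, None, 86, 98]


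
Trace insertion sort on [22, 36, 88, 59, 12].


Initial: [22, 36, 88, 59, 12]
Insert 36: [22, 36, 88, 59, 12]
Insert 88: [22, 36, 88, 59, 12]
Insert 59: [22, 36, 59, 88, 12]
Insert 12: [12, 22, 36, 59, 88]

Sorted: [12, 22, 36, 59, 88]


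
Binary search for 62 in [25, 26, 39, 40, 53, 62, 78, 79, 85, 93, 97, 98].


Step 1: lo=0, hi=11, mid=5, val=62

Found at index 5


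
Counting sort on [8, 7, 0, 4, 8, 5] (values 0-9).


Input: [8, 7, 0, 4, 8, 5]
Counts: [1, 0, 0, 0, 1, 1, 0, 1, 2, 0]

Sorted: [0, 4, 5, 7, 8, 8]


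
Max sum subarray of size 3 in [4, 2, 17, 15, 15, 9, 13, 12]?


[0:3]: 23
[1:4]: 34
[2:5]: 47
[3:6]: 39
[4:7]: 37
[5:8]: 34

Max: 47 at [2:5]


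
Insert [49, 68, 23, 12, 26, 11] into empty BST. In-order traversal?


Insert 49: root
Insert 68: R from 49
Insert 23: L from 49
Insert 12: L from 49 -> L from 23
Insert 26: L from 49 -> R from 23
Insert 11: L from 49 -> L from 23 -> L from 12

In-order: [11, 12, 23, 26, 49, 68]


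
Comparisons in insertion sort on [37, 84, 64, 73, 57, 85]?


Algorithm: insertion sort
Input: [37, 84, 64, 73, 57, 85]
Sorted: [37, 57, 64, 73, 84, 85]

10


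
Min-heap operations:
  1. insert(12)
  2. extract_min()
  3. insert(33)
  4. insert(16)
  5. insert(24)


insert(12) -> [12]
extract_min()->12, []
insert(33) -> [33]
insert(16) -> [16, 33]
insert(24) -> [16, 33, 24]

Final heap: [16, 33, 24]


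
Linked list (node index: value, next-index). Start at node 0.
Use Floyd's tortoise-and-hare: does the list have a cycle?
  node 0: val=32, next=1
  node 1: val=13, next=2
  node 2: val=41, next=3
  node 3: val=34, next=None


Floyd's tortoise (slow, +1) and hare (fast, +2):
  init: slow=0, fast=0
  step 1: slow=1, fast=2
  step 2: fast 2->3->None, no cycle

Cycle: no


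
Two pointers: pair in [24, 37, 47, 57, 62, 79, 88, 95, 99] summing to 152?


lo=0(24)+hi=8(99)=123
lo=1(37)+hi=8(99)=136
lo=2(47)+hi=8(99)=146
lo=3(57)+hi=8(99)=156
lo=3(57)+hi=7(95)=152

Yes: 57+95=152


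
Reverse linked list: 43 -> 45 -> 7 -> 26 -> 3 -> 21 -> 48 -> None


Step 1: curr=43, set curr.next=prev(None) | reversed so far: 43
Step 2: curr=45, set curr.next=prev(43) | reversed so far: 45 -> 43
Step 3: curr=7, set curr.next=prev(45) | reversed so far: 7 -> 45 -> 43
Step 4: curr=26, set curr.next=prev(7) | reversed so far: 26 -> 7 -> 45 -> 43
Step 5: curr=3, set curr.next=prev(26) | reversed so far: 3 -> 26 -> 7 -> 45 -> 43
Step 6: curr=21, set curr.next=prev(3) | reversed so far: 21 -> 3 -> 26 -> 7 -> 45 -> 43
Step 7: curr=48, set curr.next=prev(21) | reversed so far: 48 -> 21 -> 3 -> 26 -> 7 -> 45 -> 43

48 -> 21 -> 3 -> 26 -> 7 -> 45 -> 43 -> None


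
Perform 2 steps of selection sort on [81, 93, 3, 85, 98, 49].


Initial: [81, 93, 3, 85, 98, 49]
Step 1: min=3 at 2
  Swap: [3, 93, 81, 85, 98, 49]
Step 2: min=49 at 5
  Swap: [3, 49, 81, 85, 98, 93]

After 2 steps: [3, 49, 81, 85, 98, 93]


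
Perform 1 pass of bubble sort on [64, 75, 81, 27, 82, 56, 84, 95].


Initial: [64, 75, 81, 27, 82, 56, 84, 95]
Pass 1: [64, 75, 27, 81, 56, 82, 84, 95] (2 swaps)

After 1 pass: [64, 75, 27, 81, 56, 82, 84, 95]


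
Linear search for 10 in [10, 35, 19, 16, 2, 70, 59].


i=0: 10==10 found!

Found at 0, 1 comps


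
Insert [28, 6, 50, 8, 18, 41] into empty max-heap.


Insert 28: [28]
Insert 6: [28, 6]
Insert 50: [50, 6, 28]
Insert 8: [50, 8, 28, 6]
Insert 18: [50, 18, 28, 6, 8]
Insert 41: [50, 18, 41, 6, 8, 28]

Final heap: [50, 18, 41, 6, 8, 28]


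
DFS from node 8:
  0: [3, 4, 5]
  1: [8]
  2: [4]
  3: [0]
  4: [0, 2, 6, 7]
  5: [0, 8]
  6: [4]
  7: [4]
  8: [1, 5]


Visit 8, push [5, 1]
Visit 1, push []
Visit 5, push [0]
Visit 0, push [4, 3]
Visit 3, push []
Visit 4, push [7, 6, 2]
Visit 2, push []
Visit 6, push []
Visit 7, push []

DFS order: [8, 1, 5, 0, 3, 4, 2, 6, 7]


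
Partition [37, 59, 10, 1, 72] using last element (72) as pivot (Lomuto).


Pivot: 72
  37 <= 72: advance i (no swap)
  59 <= 72: advance i (no swap)
  10 <= 72: advance i (no swap)
  1 <= 72: advance i (no swap)
Place pivot at 4: [37, 59, 10, 1, 72]

Partitioned: [37, 59, 10, 1, 72]


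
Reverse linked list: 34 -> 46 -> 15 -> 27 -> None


Step 1: curr=34, set curr.next=prev(None) | reversed so far: 34
Step 2: curr=46, set curr.next=prev(34) | reversed so far: 46 -> 34
Step 3: curr=15, set curr.next=prev(46) | reversed so far: 15 -> 46 -> 34
Step 4: curr=27, set curr.next=prev(15) | reversed so far: 27 -> 15 -> 46 -> 34

27 -> 15 -> 46 -> 34 -> None


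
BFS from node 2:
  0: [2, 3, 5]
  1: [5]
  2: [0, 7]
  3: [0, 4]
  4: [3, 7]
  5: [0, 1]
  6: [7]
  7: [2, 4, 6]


Visit 2, enqueue [0, 7]
Visit 0, enqueue [3, 5]
Visit 7, enqueue [4, 6]
Visit 3, enqueue []
Visit 5, enqueue [1]
Visit 4, enqueue []
Visit 6, enqueue []
Visit 1, enqueue []

BFS order: [2, 0, 7, 3, 5, 4, 6, 1]


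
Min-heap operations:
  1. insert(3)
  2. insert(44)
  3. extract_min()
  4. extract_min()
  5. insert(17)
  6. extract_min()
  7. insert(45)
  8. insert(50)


insert(3) -> [3]
insert(44) -> [3, 44]
extract_min()->3, [44]
extract_min()->44, []
insert(17) -> [17]
extract_min()->17, []
insert(45) -> [45]
insert(50) -> [45, 50]

Final heap: [45, 50]


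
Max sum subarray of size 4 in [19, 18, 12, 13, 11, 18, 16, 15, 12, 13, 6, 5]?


[0:4]: 62
[1:5]: 54
[2:6]: 54
[3:7]: 58
[4:8]: 60
[5:9]: 61
[6:10]: 56
[7:11]: 46
[8:12]: 36

Max: 62 at [0:4]


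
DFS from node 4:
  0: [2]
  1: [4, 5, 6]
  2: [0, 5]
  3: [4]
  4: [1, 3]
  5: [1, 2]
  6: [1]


Visit 4, push [3, 1]
Visit 1, push [6, 5]
Visit 5, push [2]
Visit 2, push [0]
Visit 0, push []
Visit 6, push []
Visit 3, push []

DFS order: [4, 1, 5, 2, 0, 6, 3]


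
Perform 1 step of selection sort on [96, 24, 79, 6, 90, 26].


Initial: [96, 24, 79, 6, 90, 26]
Step 1: min=6 at 3
  Swap: [6, 24, 79, 96, 90, 26]

After 1 step: [6, 24, 79, 96, 90, 26]


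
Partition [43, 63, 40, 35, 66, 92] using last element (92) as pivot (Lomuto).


Pivot: 92
  43 <= 92: advance i (no swap)
  63 <= 92: advance i (no swap)
  40 <= 92: advance i (no swap)
  35 <= 92: advance i (no swap)
  66 <= 92: advance i (no swap)
Place pivot at 5: [43, 63, 40, 35, 66, 92]

Partitioned: [43, 63, 40, 35, 66, 92]


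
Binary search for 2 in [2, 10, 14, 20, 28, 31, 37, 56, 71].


Step 1: lo=0, hi=8, mid=4, val=28
Step 2: lo=0, hi=3, mid=1, val=10
Step 3: lo=0, hi=0, mid=0, val=2

Found at index 0


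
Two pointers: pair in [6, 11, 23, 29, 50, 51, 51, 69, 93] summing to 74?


lo=0(6)+hi=8(93)=99
lo=0(6)+hi=7(69)=75
lo=0(6)+hi=6(51)=57
lo=1(11)+hi=6(51)=62
lo=2(23)+hi=6(51)=74

Yes: 23+51=74


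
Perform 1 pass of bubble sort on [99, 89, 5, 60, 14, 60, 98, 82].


Initial: [99, 89, 5, 60, 14, 60, 98, 82]
Pass 1: [89, 5, 60, 14, 60, 98, 82, 99] (7 swaps)

After 1 pass: [89, 5, 60, 14, 60, 98, 82, 99]


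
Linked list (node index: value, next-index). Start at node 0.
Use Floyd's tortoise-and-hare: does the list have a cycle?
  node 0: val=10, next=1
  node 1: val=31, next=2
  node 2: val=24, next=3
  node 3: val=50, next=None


Floyd's tortoise (slow, +1) and hare (fast, +2):
  init: slow=0, fast=0
  step 1: slow=1, fast=2
  step 2: fast 2->3->None, no cycle

Cycle: no


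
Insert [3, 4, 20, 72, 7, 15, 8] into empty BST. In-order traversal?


Insert 3: root
Insert 4: R from 3
Insert 20: R from 3 -> R from 4
Insert 72: R from 3 -> R from 4 -> R from 20
Insert 7: R from 3 -> R from 4 -> L from 20
Insert 15: R from 3 -> R from 4 -> L from 20 -> R from 7
Insert 8: R from 3 -> R from 4 -> L from 20 -> R from 7 -> L from 15

In-order: [3, 4, 7, 8, 15, 20, 72]


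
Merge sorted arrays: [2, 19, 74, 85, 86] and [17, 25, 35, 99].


Take 2 from A
Take 17 from B
Take 19 from A
Take 25 from B
Take 35 from B
Take 74 from A
Take 85 from A
Take 86 from A

Merged: [2, 17, 19, 25, 35, 74, 85, 86, 99]


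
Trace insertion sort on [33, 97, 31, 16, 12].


Initial: [33, 97, 31, 16, 12]
Insert 97: [33, 97, 31, 16, 12]
Insert 31: [31, 33, 97, 16, 12]
Insert 16: [16, 31, 33, 97, 12]
Insert 12: [12, 16, 31, 33, 97]

Sorted: [12, 16, 31, 33, 97]


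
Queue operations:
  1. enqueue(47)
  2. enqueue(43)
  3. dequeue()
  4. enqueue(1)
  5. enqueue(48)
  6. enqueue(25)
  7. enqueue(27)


enqueue(47) -> [47]
enqueue(43) -> [47, 43]
dequeue()->47, [43]
enqueue(1) -> [43, 1]
enqueue(48) -> [43, 1, 48]
enqueue(25) -> [43, 1, 48, 25]
enqueue(27) -> [43, 1, 48, 25, 27]

Final queue: [43, 1, 48, 25, 27]


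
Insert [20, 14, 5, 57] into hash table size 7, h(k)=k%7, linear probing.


Insert 20: h=6 -> slot 6
Insert 14: h=0 -> slot 0
Insert 5: h=5 -> slot 5
Insert 57: h=1 -> slot 1

Table: [14, 57, None, None, None, 5, 20]


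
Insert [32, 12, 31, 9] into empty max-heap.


Insert 32: [32]
Insert 12: [32, 12]
Insert 31: [32, 12, 31]
Insert 9: [32, 12, 31, 9]

Final heap: [32, 12, 31, 9]


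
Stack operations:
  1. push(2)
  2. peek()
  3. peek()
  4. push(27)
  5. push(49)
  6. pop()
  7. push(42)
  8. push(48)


push(2) -> [2]
peek()->2
peek()->2
push(27) -> [2, 27]
push(49) -> [2, 27, 49]
pop()->49, [2, 27]
push(42) -> [2, 27, 42]
push(48) -> [2, 27, 42, 48]

Final stack: [2, 27, 42, 48]


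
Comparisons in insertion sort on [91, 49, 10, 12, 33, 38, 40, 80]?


Algorithm: insertion sort
Input: [91, 49, 10, 12, 33, 38, 40, 80]
Sorted: [10, 12, 33, 38, 40, 49, 80, 91]

17


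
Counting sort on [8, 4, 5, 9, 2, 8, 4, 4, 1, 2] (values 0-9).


Input: [8, 4, 5, 9, 2, 8, 4, 4, 1, 2]
Counts: [0, 1, 2, 0, 3, 1, 0, 0, 2, 1]

Sorted: [1, 2, 2, 4, 4, 4, 5, 8, 8, 9]


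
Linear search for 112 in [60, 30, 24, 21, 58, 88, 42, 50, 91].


i=0: 60!=112
i=1: 30!=112
i=2: 24!=112
i=3: 21!=112
i=4: 58!=112
i=5: 88!=112
i=6: 42!=112
i=7: 50!=112
i=8: 91!=112

Not found, 9 comps


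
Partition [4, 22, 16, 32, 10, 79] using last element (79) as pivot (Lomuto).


Pivot: 79
  4 <= 79: advance i (no swap)
  22 <= 79: advance i (no swap)
  16 <= 79: advance i (no swap)
  32 <= 79: advance i (no swap)
  10 <= 79: advance i (no swap)
Place pivot at 5: [4, 22, 16, 32, 10, 79]

Partitioned: [4, 22, 16, 32, 10, 79]


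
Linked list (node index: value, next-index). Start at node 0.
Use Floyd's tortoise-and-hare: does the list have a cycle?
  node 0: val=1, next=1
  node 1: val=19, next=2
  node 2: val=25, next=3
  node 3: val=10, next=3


Floyd's tortoise (slow, +1) and hare (fast, +2):
  init: slow=0, fast=0
  step 1: slow=1, fast=2
  step 2: slow=2, fast=3
  step 3: slow=3, fast=3
  slow == fast at node 3: cycle detected

Cycle: yes


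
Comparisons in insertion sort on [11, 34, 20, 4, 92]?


Algorithm: insertion sort
Input: [11, 34, 20, 4, 92]
Sorted: [4, 11, 20, 34, 92]

7


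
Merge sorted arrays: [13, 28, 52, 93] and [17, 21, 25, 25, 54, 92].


Take 13 from A
Take 17 from B
Take 21 from B
Take 25 from B
Take 25 from B
Take 28 from A
Take 52 from A
Take 54 from B
Take 92 from B

Merged: [13, 17, 21, 25, 25, 28, 52, 54, 92, 93]


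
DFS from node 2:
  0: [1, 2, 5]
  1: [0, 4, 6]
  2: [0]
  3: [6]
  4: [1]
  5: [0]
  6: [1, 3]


Visit 2, push [0]
Visit 0, push [5, 1]
Visit 1, push [6, 4]
Visit 4, push []
Visit 6, push [3]
Visit 3, push []
Visit 5, push []

DFS order: [2, 0, 1, 4, 6, 3, 5]


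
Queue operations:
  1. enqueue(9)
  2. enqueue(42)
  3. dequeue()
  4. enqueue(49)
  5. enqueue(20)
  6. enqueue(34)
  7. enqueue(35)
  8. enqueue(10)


enqueue(9) -> [9]
enqueue(42) -> [9, 42]
dequeue()->9, [42]
enqueue(49) -> [42, 49]
enqueue(20) -> [42, 49, 20]
enqueue(34) -> [42, 49, 20, 34]
enqueue(35) -> [42, 49, 20, 34, 35]
enqueue(10) -> [42, 49, 20, 34, 35, 10]

Final queue: [42, 49, 20, 34, 35, 10]


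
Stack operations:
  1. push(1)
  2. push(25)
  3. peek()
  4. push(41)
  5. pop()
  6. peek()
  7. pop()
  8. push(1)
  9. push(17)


push(1) -> [1]
push(25) -> [1, 25]
peek()->25
push(41) -> [1, 25, 41]
pop()->41, [1, 25]
peek()->25
pop()->25, [1]
push(1) -> [1, 1]
push(17) -> [1, 1, 17]

Final stack: [1, 1, 17]


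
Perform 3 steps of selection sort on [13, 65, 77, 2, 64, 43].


Initial: [13, 65, 77, 2, 64, 43]
Step 1: min=2 at 3
  Swap: [2, 65, 77, 13, 64, 43]
Step 2: min=13 at 3
  Swap: [2, 13, 77, 65, 64, 43]
Step 3: min=43 at 5
  Swap: [2, 13, 43, 65, 64, 77]

After 3 steps: [2, 13, 43, 65, 64, 77]


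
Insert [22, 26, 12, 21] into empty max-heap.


Insert 22: [22]
Insert 26: [26, 22]
Insert 12: [26, 22, 12]
Insert 21: [26, 22, 12, 21]

Final heap: [26, 22, 12, 21]


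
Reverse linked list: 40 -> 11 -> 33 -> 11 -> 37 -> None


Step 1: curr=40, set curr.next=prev(None) | reversed so far: 40
Step 2: curr=11, set curr.next=prev(40) | reversed so far: 11 -> 40
Step 3: curr=33, set curr.next=prev(11) | reversed so far: 33 -> 11 -> 40
Step 4: curr=11, set curr.next=prev(33) | reversed so far: 11 -> 33 -> 11 -> 40
Step 5: curr=37, set curr.next=prev(11) | reversed so far: 37 -> 11 -> 33 -> 11 -> 40

37 -> 11 -> 33 -> 11 -> 40 -> None


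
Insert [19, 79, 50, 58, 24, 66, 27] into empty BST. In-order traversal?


Insert 19: root
Insert 79: R from 19
Insert 50: R from 19 -> L from 79
Insert 58: R from 19 -> L from 79 -> R from 50
Insert 24: R from 19 -> L from 79 -> L from 50
Insert 66: R from 19 -> L from 79 -> R from 50 -> R from 58
Insert 27: R from 19 -> L from 79 -> L from 50 -> R from 24

In-order: [19, 24, 27, 50, 58, 66, 79]


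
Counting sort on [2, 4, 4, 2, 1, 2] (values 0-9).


Input: [2, 4, 4, 2, 1, 2]
Counts: [0, 1, 3, 0, 2, 0, 0, 0, 0, 0]

Sorted: [1, 2, 2, 2, 4, 4]


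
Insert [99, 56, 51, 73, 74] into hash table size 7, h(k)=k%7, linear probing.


Insert 99: h=1 -> slot 1
Insert 56: h=0 -> slot 0
Insert 51: h=2 -> slot 2
Insert 73: h=3 -> slot 3
Insert 74: h=4 -> slot 4

Table: [56, 99, 51, 73, 74, None, None]


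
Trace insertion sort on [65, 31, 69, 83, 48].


Initial: [65, 31, 69, 83, 48]
Insert 31: [31, 65, 69, 83, 48]
Insert 69: [31, 65, 69, 83, 48]
Insert 83: [31, 65, 69, 83, 48]
Insert 48: [31, 48, 65, 69, 83]

Sorted: [31, 48, 65, 69, 83]


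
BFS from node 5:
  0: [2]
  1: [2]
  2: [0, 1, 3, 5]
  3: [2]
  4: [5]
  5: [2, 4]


Visit 5, enqueue [2, 4]
Visit 2, enqueue [0, 1, 3]
Visit 4, enqueue []
Visit 0, enqueue []
Visit 1, enqueue []
Visit 3, enqueue []

BFS order: [5, 2, 4, 0, 1, 3]


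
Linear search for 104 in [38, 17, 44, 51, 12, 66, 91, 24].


i=0: 38!=104
i=1: 17!=104
i=2: 44!=104
i=3: 51!=104
i=4: 12!=104
i=5: 66!=104
i=6: 91!=104
i=7: 24!=104

Not found, 8 comps


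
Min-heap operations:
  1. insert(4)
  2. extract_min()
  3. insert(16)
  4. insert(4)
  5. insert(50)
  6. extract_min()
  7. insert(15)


insert(4) -> [4]
extract_min()->4, []
insert(16) -> [16]
insert(4) -> [4, 16]
insert(50) -> [4, 16, 50]
extract_min()->4, [16, 50]
insert(15) -> [15, 50, 16]

Final heap: [15, 50, 16]


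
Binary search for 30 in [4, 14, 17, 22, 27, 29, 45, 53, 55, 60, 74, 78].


Step 1: lo=0, hi=11, mid=5, val=29
Step 2: lo=6, hi=11, mid=8, val=55
Step 3: lo=6, hi=7, mid=6, val=45

Not found


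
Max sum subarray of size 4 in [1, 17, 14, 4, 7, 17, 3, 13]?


[0:4]: 36
[1:5]: 42
[2:6]: 42
[3:7]: 31
[4:8]: 40

Max: 42 at [1:5]


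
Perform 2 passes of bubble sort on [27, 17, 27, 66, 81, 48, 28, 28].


Initial: [27, 17, 27, 66, 81, 48, 28, 28]
Pass 1: [17, 27, 27, 66, 48, 28, 28, 81] (4 swaps)
Pass 2: [17, 27, 27, 48, 28, 28, 66, 81] (3 swaps)

After 2 passes: [17, 27, 27, 48, 28, 28, 66, 81]


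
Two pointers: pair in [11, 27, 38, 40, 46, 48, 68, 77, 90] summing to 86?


lo=0(11)+hi=8(90)=101
lo=0(11)+hi=7(77)=88
lo=0(11)+hi=6(68)=79
lo=1(27)+hi=6(68)=95
lo=1(27)+hi=5(48)=75
lo=2(38)+hi=5(48)=86

Yes: 38+48=86


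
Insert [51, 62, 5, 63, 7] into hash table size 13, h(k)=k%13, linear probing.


Insert 51: h=12 -> slot 12
Insert 62: h=10 -> slot 10
Insert 5: h=5 -> slot 5
Insert 63: h=11 -> slot 11
Insert 7: h=7 -> slot 7

Table: [None, None, None, None, None, 5, None, 7, None, None, 62, 63, 51]


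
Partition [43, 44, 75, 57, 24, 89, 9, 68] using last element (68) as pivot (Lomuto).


Pivot: 68
  43 <= 68: advance i (no swap)
  44 <= 68: advance i (no swap)
  57 <= 68: swap -> [43, 44, 57, 75, 24, 89, 9, 68]
  24 <= 68: swap -> [43, 44, 57, 24, 75, 89, 9, 68]
  9 <= 68: swap -> [43, 44, 57, 24, 9, 89, 75, 68]
Place pivot at 5: [43, 44, 57, 24, 9, 68, 75, 89]

Partitioned: [43, 44, 57, 24, 9, 68, 75, 89]


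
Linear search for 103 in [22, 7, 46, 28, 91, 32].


i=0: 22!=103
i=1: 7!=103
i=2: 46!=103
i=3: 28!=103
i=4: 91!=103
i=5: 32!=103

Not found, 6 comps


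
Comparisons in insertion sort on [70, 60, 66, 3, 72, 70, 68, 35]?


Algorithm: insertion sort
Input: [70, 60, 66, 3, 72, 70, 68, 35]
Sorted: [3, 35, 60, 66, 68, 70, 70, 72]

20


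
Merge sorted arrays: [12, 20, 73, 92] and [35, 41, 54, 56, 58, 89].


Take 12 from A
Take 20 from A
Take 35 from B
Take 41 from B
Take 54 from B
Take 56 from B
Take 58 from B
Take 73 from A
Take 89 from B

Merged: [12, 20, 35, 41, 54, 56, 58, 73, 89, 92]


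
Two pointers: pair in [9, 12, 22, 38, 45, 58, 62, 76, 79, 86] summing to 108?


lo=0(9)+hi=9(86)=95
lo=1(12)+hi=9(86)=98
lo=2(22)+hi=9(86)=108

Yes: 22+86=108


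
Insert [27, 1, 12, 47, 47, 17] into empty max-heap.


Insert 27: [27]
Insert 1: [27, 1]
Insert 12: [27, 1, 12]
Insert 47: [47, 27, 12, 1]
Insert 47: [47, 47, 12, 1, 27]
Insert 17: [47, 47, 17, 1, 27, 12]

Final heap: [47, 47, 17, 1, 27, 12]


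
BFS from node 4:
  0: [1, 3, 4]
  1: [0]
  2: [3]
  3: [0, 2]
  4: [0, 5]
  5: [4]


Visit 4, enqueue [0, 5]
Visit 0, enqueue [1, 3]
Visit 5, enqueue []
Visit 1, enqueue []
Visit 3, enqueue [2]
Visit 2, enqueue []

BFS order: [4, 0, 5, 1, 3, 2]


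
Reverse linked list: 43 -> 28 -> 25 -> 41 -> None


Step 1: curr=43, set curr.next=prev(None) | reversed so far: 43
Step 2: curr=28, set curr.next=prev(43) | reversed so far: 28 -> 43
Step 3: curr=25, set curr.next=prev(28) | reversed so far: 25 -> 28 -> 43
Step 4: curr=41, set curr.next=prev(25) | reversed so far: 41 -> 25 -> 28 -> 43

41 -> 25 -> 28 -> 43 -> None


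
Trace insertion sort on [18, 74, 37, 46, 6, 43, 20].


Initial: [18, 74, 37, 46, 6, 43, 20]
Insert 74: [18, 74, 37, 46, 6, 43, 20]
Insert 37: [18, 37, 74, 46, 6, 43, 20]
Insert 46: [18, 37, 46, 74, 6, 43, 20]
Insert 6: [6, 18, 37, 46, 74, 43, 20]
Insert 43: [6, 18, 37, 43, 46, 74, 20]
Insert 20: [6, 18, 20, 37, 43, 46, 74]

Sorted: [6, 18, 20, 37, 43, 46, 74]


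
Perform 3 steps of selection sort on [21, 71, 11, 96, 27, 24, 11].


Initial: [21, 71, 11, 96, 27, 24, 11]
Step 1: min=11 at 2
  Swap: [11, 71, 21, 96, 27, 24, 11]
Step 2: min=11 at 6
  Swap: [11, 11, 21, 96, 27, 24, 71]
Step 3: min=21 at 2
  Swap: [11, 11, 21, 96, 27, 24, 71]

After 3 steps: [11, 11, 21, 96, 27, 24, 71]


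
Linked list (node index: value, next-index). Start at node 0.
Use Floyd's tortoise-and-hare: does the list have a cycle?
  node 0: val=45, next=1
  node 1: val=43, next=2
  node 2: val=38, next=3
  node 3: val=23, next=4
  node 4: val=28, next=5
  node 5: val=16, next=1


Floyd's tortoise (slow, +1) and hare (fast, +2):
  init: slow=0, fast=0
  step 1: slow=1, fast=2
  step 2: slow=2, fast=4
  step 3: slow=3, fast=1
  step 4: slow=4, fast=3
  step 5: slow=5, fast=5
  slow == fast at node 5: cycle detected

Cycle: yes


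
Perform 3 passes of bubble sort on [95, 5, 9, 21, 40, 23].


Initial: [95, 5, 9, 21, 40, 23]
Pass 1: [5, 9, 21, 40, 23, 95] (5 swaps)
Pass 2: [5, 9, 21, 23, 40, 95] (1 swaps)
Pass 3: [5, 9, 21, 23, 40, 95] (0 swaps)

After 3 passes: [5, 9, 21, 23, 40, 95]


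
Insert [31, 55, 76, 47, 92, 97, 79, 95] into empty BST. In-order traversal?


Insert 31: root
Insert 55: R from 31
Insert 76: R from 31 -> R from 55
Insert 47: R from 31 -> L from 55
Insert 92: R from 31 -> R from 55 -> R from 76
Insert 97: R from 31 -> R from 55 -> R from 76 -> R from 92
Insert 79: R from 31 -> R from 55 -> R from 76 -> L from 92
Insert 95: R from 31 -> R from 55 -> R from 76 -> R from 92 -> L from 97

In-order: [31, 47, 55, 76, 79, 92, 95, 97]


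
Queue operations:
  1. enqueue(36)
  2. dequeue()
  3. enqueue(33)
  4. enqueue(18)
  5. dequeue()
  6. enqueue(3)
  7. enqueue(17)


enqueue(36) -> [36]
dequeue()->36, []
enqueue(33) -> [33]
enqueue(18) -> [33, 18]
dequeue()->33, [18]
enqueue(3) -> [18, 3]
enqueue(17) -> [18, 3, 17]

Final queue: [18, 3, 17]


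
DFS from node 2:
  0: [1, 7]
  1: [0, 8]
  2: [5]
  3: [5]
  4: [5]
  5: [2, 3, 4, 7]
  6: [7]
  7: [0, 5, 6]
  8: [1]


Visit 2, push [5]
Visit 5, push [7, 4, 3]
Visit 3, push []
Visit 4, push []
Visit 7, push [6, 0]
Visit 0, push [1]
Visit 1, push [8]
Visit 8, push []
Visit 6, push []

DFS order: [2, 5, 3, 4, 7, 0, 1, 8, 6]


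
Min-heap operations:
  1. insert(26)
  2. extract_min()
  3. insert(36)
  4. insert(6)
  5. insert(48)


insert(26) -> [26]
extract_min()->26, []
insert(36) -> [36]
insert(6) -> [6, 36]
insert(48) -> [6, 36, 48]

Final heap: [6, 36, 48]


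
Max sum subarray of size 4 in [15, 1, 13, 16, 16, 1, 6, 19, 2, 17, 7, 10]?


[0:4]: 45
[1:5]: 46
[2:6]: 46
[3:7]: 39
[4:8]: 42
[5:9]: 28
[6:10]: 44
[7:11]: 45
[8:12]: 36

Max: 46 at [1:5]


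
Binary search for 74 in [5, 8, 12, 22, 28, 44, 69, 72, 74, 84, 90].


Step 1: lo=0, hi=10, mid=5, val=44
Step 2: lo=6, hi=10, mid=8, val=74

Found at index 8


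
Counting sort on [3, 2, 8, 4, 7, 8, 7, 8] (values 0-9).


Input: [3, 2, 8, 4, 7, 8, 7, 8]
Counts: [0, 0, 1, 1, 1, 0, 0, 2, 3, 0]

Sorted: [2, 3, 4, 7, 7, 8, 8, 8]


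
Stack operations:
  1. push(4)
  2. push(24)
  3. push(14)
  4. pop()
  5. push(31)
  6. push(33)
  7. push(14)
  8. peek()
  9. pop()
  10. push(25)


push(4) -> [4]
push(24) -> [4, 24]
push(14) -> [4, 24, 14]
pop()->14, [4, 24]
push(31) -> [4, 24, 31]
push(33) -> [4, 24, 31, 33]
push(14) -> [4, 24, 31, 33, 14]
peek()->14
pop()->14, [4, 24, 31, 33]
push(25) -> [4, 24, 31, 33, 25]

Final stack: [4, 24, 31, 33, 25]


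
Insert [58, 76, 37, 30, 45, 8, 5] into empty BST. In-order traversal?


Insert 58: root
Insert 76: R from 58
Insert 37: L from 58
Insert 30: L from 58 -> L from 37
Insert 45: L from 58 -> R from 37
Insert 8: L from 58 -> L from 37 -> L from 30
Insert 5: L from 58 -> L from 37 -> L from 30 -> L from 8

In-order: [5, 8, 30, 37, 45, 58, 76]


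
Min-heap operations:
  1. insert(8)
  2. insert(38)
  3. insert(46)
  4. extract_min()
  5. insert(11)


insert(8) -> [8]
insert(38) -> [8, 38]
insert(46) -> [8, 38, 46]
extract_min()->8, [38, 46]
insert(11) -> [11, 46, 38]

Final heap: [11, 46, 38]


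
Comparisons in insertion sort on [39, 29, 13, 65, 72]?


Algorithm: insertion sort
Input: [39, 29, 13, 65, 72]
Sorted: [13, 29, 39, 65, 72]

5


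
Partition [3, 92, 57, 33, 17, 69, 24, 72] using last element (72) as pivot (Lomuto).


Pivot: 72
  3 <= 72: advance i (no swap)
  57 <= 72: swap -> [3, 57, 92, 33, 17, 69, 24, 72]
  33 <= 72: swap -> [3, 57, 33, 92, 17, 69, 24, 72]
  17 <= 72: swap -> [3, 57, 33, 17, 92, 69, 24, 72]
  69 <= 72: swap -> [3, 57, 33, 17, 69, 92, 24, 72]
  24 <= 72: swap -> [3, 57, 33, 17, 69, 24, 92, 72]
Place pivot at 6: [3, 57, 33, 17, 69, 24, 72, 92]

Partitioned: [3, 57, 33, 17, 69, 24, 72, 92]


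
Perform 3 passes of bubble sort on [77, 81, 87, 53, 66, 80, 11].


Initial: [77, 81, 87, 53, 66, 80, 11]
Pass 1: [77, 81, 53, 66, 80, 11, 87] (4 swaps)
Pass 2: [77, 53, 66, 80, 11, 81, 87] (4 swaps)
Pass 3: [53, 66, 77, 11, 80, 81, 87] (3 swaps)

After 3 passes: [53, 66, 77, 11, 80, 81, 87]


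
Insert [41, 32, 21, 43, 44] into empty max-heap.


Insert 41: [41]
Insert 32: [41, 32]
Insert 21: [41, 32, 21]
Insert 43: [43, 41, 21, 32]
Insert 44: [44, 43, 21, 32, 41]

Final heap: [44, 43, 21, 32, 41]


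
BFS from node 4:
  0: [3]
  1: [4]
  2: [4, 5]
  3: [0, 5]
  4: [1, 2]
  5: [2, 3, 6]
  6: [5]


Visit 4, enqueue [1, 2]
Visit 1, enqueue []
Visit 2, enqueue [5]
Visit 5, enqueue [3, 6]
Visit 3, enqueue [0]
Visit 6, enqueue []
Visit 0, enqueue []

BFS order: [4, 1, 2, 5, 3, 6, 0]


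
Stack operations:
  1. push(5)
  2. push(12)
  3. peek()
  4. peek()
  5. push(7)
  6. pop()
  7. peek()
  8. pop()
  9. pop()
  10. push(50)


push(5) -> [5]
push(12) -> [5, 12]
peek()->12
peek()->12
push(7) -> [5, 12, 7]
pop()->7, [5, 12]
peek()->12
pop()->12, [5]
pop()->5, []
push(50) -> [50]

Final stack: [50]


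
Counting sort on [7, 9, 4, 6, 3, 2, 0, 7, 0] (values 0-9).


Input: [7, 9, 4, 6, 3, 2, 0, 7, 0]
Counts: [2, 0, 1, 1, 1, 0, 1, 2, 0, 1]

Sorted: [0, 0, 2, 3, 4, 6, 7, 7, 9]


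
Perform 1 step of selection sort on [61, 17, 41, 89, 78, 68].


Initial: [61, 17, 41, 89, 78, 68]
Step 1: min=17 at 1
  Swap: [17, 61, 41, 89, 78, 68]

After 1 step: [17, 61, 41, 89, 78, 68]


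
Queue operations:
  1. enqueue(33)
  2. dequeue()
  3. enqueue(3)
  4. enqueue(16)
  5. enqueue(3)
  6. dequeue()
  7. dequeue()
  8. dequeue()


enqueue(33) -> [33]
dequeue()->33, []
enqueue(3) -> [3]
enqueue(16) -> [3, 16]
enqueue(3) -> [3, 16, 3]
dequeue()->3, [16, 3]
dequeue()->16, [3]
dequeue()->3, []

Final queue: []


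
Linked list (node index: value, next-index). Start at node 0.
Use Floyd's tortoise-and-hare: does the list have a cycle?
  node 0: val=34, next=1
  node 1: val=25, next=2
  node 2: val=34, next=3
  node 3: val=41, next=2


Floyd's tortoise (slow, +1) and hare (fast, +2):
  init: slow=0, fast=0
  step 1: slow=1, fast=2
  step 2: slow=2, fast=2
  slow == fast at node 2: cycle detected

Cycle: yes


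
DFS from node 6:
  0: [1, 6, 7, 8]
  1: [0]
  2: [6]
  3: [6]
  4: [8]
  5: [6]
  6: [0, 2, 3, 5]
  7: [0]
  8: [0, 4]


Visit 6, push [5, 3, 2, 0]
Visit 0, push [8, 7, 1]
Visit 1, push []
Visit 7, push []
Visit 8, push [4]
Visit 4, push []
Visit 2, push []
Visit 3, push []
Visit 5, push []

DFS order: [6, 0, 1, 7, 8, 4, 2, 3, 5]


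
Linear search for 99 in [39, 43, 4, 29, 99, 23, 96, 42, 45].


i=0: 39!=99
i=1: 43!=99
i=2: 4!=99
i=3: 29!=99
i=4: 99==99 found!

Found at 4, 5 comps


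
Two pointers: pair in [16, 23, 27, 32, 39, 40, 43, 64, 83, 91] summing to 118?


lo=0(16)+hi=9(91)=107
lo=1(23)+hi=9(91)=114
lo=2(27)+hi=9(91)=118

Yes: 27+91=118


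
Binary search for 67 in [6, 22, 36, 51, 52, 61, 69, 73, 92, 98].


Step 1: lo=0, hi=9, mid=4, val=52
Step 2: lo=5, hi=9, mid=7, val=73
Step 3: lo=5, hi=6, mid=5, val=61
Step 4: lo=6, hi=6, mid=6, val=69

Not found


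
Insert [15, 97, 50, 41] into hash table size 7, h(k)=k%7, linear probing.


Insert 15: h=1 -> slot 1
Insert 97: h=6 -> slot 6
Insert 50: h=1, 1 probes -> slot 2
Insert 41: h=6, 1 probes -> slot 0

Table: [41, 15, 50, None, None, None, 97]


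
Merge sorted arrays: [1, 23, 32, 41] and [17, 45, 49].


Take 1 from A
Take 17 from B
Take 23 from A
Take 32 from A
Take 41 from A

Merged: [1, 17, 23, 32, 41, 45, 49]


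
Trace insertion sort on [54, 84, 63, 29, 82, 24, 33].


Initial: [54, 84, 63, 29, 82, 24, 33]
Insert 84: [54, 84, 63, 29, 82, 24, 33]
Insert 63: [54, 63, 84, 29, 82, 24, 33]
Insert 29: [29, 54, 63, 84, 82, 24, 33]
Insert 82: [29, 54, 63, 82, 84, 24, 33]
Insert 24: [24, 29, 54, 63, 82, 84, 33]
Insert 33: [24, 29, 33, 54, 63, 82, 84]

Sorted: [24, 29, 33, 54, 63, 82, 84]


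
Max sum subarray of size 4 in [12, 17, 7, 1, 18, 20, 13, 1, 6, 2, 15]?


[0:4]: 37
[1:5]: 43
[2:6]: 46
[3:7]: 52
[4:8]: 52
[5:9]: 40
[6:10]: 22
[7:11]: 24

Max: 52 at [3:7]


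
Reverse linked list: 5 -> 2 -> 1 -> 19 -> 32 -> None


Step 1: curr=5, set curr.next=prev(None) | reversed so far: 5
Step 2: curr=2, set curr.next=prev(5) | reversed so far: 2 -> 5
Step 3: curr=1, set curr.next=prev(2) | reversed so far: 1 -> 2 -> 5
Step 4: curr=19, set curr.next=prev(1) | reversed so far: 19 -> 1 -> 2 -> 5
Step 5: curr=32, set curr.next=prev(19) | reversed so far: 32 -> 19 -> 1 -> 2 -> 5

32 -> 19 -> 1 -> 2 -> 5 -> None


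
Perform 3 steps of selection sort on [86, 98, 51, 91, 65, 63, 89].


Initial: [86, 98, 51, 91, 65, 63, 89]
Step 1: min=51 at 2
  Swap: [51, 98, 86, 91, 65, 63, 89]
Step 2: min=63 at 5
  Swap: [51, 63, 86, 91, 65, 98, 89]
Step 3: min=65 at 4
  Swap: [51, 63, 65, 91, 86, 98, 89]

After 3 steps: [51, 63, 65, 91, 86, 98, 89]


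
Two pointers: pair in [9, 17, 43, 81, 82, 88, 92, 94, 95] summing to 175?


lo=0(9)+hi=8(95)=104
lo=1(17)+hi=8(95)=112
lo=2(43)+hi=8(95)=138
lo=3(81)+hi=8(95)=176
lo=3(81)+hi=7(94)=175

Yes: 81+94=175


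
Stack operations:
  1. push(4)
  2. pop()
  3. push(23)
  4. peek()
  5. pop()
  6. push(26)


push(4) -> [4]
pop()->4, []
push(23) -> [23]
peek()->23
pop()->23, []
push(26) -> [26]

Final stack: [26]


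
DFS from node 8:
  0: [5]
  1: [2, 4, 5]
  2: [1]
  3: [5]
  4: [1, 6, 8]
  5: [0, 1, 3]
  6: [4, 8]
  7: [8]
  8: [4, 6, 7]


Visit 8, push [7, 6, 4]
Visit 4, push [6, 1]
Visit 1, push [5, 2]
Visit 2, push []
Visit 5, push [3, 0]
Visit 0, push []
Visit 3, push []
Visit 6, push []
Visit 7, push []

DFS order: [8, 4, 1, 2, 5, 0, 3, 6, 7]


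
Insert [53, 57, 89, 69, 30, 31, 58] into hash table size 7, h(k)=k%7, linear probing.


Insert 53: h=4 -> slot 4
Insert 57: h=1 -> slot 1
Insert 89: h=5 -> slot 5
Insert 69: h=6 -> slot 6
Insert 30: h=2 -> slot 2
Insert 31: h=3 -> slot 3
Insert 58: h=2, 5 probes -> slot 0

Table: [58, 57, 30, 31, 53, 89, 69]
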